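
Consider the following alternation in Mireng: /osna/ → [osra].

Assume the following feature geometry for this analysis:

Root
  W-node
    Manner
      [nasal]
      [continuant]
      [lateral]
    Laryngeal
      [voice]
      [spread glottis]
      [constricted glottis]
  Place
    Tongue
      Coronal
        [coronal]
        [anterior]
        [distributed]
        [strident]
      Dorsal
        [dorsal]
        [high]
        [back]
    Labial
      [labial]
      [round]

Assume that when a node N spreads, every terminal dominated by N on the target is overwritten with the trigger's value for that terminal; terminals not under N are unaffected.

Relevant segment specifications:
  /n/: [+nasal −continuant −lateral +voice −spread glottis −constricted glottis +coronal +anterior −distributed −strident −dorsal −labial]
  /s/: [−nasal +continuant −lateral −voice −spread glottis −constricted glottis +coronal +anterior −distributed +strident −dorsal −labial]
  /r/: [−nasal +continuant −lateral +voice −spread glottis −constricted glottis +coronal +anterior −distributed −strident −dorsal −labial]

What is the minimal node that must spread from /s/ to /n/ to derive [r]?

Manner

Comparing /n/ with its surface form [r], the features that change are [nasal], [continuant].
In this geometry the lowest node dominating all of them is Manner: every daughter of Manner dominates only a proper subset, so no lower node suffices.
Spreading Manner from /s/ overwrites each of those terminals with /s/'s values, yielding exactly [r].
Had W-node or a higher node spread, [voice] would have taken /s/'s value; it stays as in /n/, confirming the spreading constituent is exactly Manner.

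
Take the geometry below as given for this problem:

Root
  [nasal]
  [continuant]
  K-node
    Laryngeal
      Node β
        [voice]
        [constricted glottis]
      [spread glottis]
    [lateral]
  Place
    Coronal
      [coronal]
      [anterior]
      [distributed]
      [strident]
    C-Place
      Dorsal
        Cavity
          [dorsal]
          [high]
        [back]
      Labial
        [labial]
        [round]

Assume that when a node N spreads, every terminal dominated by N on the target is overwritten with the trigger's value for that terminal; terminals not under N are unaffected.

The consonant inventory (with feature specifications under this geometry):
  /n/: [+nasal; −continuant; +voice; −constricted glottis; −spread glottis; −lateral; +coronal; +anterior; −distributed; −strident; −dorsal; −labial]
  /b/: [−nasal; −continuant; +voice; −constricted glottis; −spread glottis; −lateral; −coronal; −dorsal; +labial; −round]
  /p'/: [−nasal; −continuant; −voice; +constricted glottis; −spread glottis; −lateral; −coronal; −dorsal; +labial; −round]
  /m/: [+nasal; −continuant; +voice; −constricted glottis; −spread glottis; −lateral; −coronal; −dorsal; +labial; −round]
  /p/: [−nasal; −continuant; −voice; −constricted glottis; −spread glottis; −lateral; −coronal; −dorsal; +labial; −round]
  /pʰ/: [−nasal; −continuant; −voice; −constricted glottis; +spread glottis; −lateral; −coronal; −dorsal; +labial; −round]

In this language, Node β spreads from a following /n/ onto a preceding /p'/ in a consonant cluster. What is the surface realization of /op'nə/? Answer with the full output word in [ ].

The Node β node dominates the terminals [voice], [constricted glottis].
Spreading Node β from /n/ onto /p'/ replaces those values with /n/'s: [+voice], [−constricted glottis]. Features outside Node β ([nasal], [continuant], [spread glottis], …) stay as in /p'/.
This feature bundle is that of [b], so /op'nə/ surfaces as [obnə].

[obnə]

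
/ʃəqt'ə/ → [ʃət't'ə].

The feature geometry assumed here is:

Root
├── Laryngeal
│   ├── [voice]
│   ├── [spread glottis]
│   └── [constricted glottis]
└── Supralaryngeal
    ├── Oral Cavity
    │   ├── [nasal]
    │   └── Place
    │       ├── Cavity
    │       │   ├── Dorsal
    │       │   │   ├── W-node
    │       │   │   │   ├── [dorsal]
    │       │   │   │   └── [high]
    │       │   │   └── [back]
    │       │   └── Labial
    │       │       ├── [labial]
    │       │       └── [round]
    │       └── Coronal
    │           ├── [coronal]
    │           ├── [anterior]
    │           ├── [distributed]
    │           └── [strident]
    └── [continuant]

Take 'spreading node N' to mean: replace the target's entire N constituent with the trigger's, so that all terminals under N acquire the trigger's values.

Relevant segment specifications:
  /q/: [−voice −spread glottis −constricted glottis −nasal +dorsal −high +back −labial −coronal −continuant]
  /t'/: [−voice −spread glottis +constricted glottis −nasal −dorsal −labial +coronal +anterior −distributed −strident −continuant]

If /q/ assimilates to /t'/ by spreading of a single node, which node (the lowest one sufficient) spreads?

Root

The alternation /q/ → [t'] changes [constricted glottis], [coronal], [anterior], [distributed], [strident], [dorsal], [high], [back] and nothing else.
These terminals are all dominated by Root, and no proper subconstituent of Root covers them all; Root is their lowest common ancestor.
Spreading Root from /t'/ overwrites each of those terminals with /t'/'s values, yielding exactly [t'].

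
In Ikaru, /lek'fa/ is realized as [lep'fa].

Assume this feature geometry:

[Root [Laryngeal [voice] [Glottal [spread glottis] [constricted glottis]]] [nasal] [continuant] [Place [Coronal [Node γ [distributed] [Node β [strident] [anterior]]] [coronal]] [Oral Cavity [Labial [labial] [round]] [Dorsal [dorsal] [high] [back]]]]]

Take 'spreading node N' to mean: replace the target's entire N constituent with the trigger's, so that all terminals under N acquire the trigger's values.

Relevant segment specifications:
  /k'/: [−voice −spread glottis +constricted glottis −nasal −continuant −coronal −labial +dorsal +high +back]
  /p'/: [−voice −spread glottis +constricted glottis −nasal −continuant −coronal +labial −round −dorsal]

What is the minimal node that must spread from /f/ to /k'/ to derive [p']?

The alternation /k'/ → [p'] changes [labial], [round], [dorsal], [high], [back] and nothing else.
The smallest constituent containing every changed terminal is Oral Cavity — each of its daughters lacks at least one of the affected features.
If Oral Cavity spreads, every terminal under it takes /f/'s value, producing [p'] as observed.
[constricted glottis], [continuant] stay as in /k'/ although /f/ differs there, so no node dominating them spread; among the remaining candidates Oral Cavity is the lowest that derives the output.

Oral Cavity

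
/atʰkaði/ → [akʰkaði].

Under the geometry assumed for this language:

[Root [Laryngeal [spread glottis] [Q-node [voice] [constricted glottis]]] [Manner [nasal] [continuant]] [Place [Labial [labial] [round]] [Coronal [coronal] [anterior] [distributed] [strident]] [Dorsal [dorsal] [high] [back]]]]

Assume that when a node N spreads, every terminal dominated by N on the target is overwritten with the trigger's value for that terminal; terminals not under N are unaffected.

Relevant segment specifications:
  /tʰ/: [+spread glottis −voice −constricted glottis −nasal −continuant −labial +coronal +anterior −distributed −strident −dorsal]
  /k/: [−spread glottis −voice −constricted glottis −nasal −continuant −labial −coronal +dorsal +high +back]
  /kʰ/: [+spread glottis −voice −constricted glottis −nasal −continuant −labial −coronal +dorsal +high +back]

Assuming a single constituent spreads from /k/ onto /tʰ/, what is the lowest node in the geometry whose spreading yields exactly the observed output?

The alternation /tʰ/ → [kʰ] changes [coronal], [anterior], [distributed], [strident], [dorsal], [high], [back] and nothing else.
In this geometry the lowest node dominating all of them is Place: every daughter of Place dominates only a proper subset, so no lower node suffices.
Spreading Place from /k/ overwrites each of those terminals with /k/'s values, yielding exactly [kʰ].
[spread glottis] — on which /k/ differs from /tʰ/ — is unchanged, so Root cannot have spread; the constituent is no larger than Place.

Place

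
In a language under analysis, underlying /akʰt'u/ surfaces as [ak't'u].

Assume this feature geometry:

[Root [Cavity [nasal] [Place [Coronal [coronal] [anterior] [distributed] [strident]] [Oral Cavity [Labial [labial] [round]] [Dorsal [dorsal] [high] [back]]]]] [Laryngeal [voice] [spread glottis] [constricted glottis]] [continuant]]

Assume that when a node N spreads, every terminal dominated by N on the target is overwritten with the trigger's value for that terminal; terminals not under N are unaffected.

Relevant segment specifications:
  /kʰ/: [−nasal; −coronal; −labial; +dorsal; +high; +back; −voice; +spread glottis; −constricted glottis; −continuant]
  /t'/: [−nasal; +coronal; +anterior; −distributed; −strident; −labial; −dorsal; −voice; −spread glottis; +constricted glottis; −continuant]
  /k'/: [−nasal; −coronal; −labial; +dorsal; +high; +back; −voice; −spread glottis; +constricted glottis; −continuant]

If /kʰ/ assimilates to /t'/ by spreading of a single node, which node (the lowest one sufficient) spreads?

The alternation /kʰ/ → [k'] changes [spread glottis], [constricted glottis] and nothing else.
In this geometry the lowest node dominating all of them is Laryngeal: every daughter of Laryngeal dominates only a proper subset, so no lower node suffices.
Delinking /kʰ/'s Laryngeal and associating /t'/'s Laryngeal gives precisely the feature bundle of [k'].
Since [dorsal], [coronal] are preserved even though /t'/ disagrees there, no node above Laryngeal spread.

Laryngeal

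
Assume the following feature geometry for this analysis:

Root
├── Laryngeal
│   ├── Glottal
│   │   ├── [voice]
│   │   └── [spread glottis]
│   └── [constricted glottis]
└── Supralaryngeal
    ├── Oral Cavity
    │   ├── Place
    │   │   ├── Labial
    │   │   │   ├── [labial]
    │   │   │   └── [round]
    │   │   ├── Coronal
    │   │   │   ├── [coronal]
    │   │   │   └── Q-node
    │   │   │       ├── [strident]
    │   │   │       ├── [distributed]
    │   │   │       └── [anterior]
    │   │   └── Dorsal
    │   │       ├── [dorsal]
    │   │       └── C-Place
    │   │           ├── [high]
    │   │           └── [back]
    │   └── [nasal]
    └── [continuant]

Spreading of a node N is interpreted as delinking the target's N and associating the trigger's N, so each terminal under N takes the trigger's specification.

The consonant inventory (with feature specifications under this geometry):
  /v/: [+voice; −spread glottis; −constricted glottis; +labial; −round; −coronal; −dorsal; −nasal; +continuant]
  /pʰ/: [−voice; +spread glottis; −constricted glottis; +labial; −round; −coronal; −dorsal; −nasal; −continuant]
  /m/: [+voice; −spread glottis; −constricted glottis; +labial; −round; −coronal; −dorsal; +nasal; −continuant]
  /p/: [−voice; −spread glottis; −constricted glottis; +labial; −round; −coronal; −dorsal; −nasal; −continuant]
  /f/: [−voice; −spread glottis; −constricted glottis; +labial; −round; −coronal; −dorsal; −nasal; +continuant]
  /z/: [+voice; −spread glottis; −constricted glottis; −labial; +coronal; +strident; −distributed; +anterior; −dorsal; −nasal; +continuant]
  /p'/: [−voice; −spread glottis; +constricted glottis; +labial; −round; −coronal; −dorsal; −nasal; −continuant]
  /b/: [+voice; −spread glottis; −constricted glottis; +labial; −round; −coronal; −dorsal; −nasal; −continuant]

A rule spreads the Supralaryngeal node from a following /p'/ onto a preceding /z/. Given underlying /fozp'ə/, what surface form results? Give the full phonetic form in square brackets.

[fobp'ə]

Terminals under Supralaryngeal in this geometry: [labial], [round], [coronal], [strident], [distributed], [anterior], [dorsal], [high], [back], [nasal], [continuant].
After delinking /z/'s Supralaryngeal and linking /p'/'s, the affected terminals become [+labial], [−round], [−coronal], [−dorsal], [−nasal], [−continuant]; [voice], [spread glottis], [constricted glottis] (outside Supralaryngeal) are retained from /z/.
The resulting bundle matches /b/ in the inventory; substituting it for /z/ gives [fobp'ə].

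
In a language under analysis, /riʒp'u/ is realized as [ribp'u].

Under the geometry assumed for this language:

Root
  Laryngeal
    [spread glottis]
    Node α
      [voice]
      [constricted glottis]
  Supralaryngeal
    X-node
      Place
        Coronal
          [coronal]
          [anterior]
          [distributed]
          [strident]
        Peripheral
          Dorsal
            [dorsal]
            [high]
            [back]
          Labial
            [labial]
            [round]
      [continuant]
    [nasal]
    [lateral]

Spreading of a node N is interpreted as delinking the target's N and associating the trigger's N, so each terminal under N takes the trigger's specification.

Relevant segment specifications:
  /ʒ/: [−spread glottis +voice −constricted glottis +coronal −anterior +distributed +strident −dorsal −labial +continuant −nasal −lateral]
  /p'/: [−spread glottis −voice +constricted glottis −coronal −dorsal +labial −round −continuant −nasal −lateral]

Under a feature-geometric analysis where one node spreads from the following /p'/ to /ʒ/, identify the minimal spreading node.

X-node

Comparing /ʒ/ with its surface form [b], the features that change are [continuant], [labial], [round], [coronal], [anterior], [distributed], [strident].
In this geometry the lowest node dominating all of them is X-node: every daughter of X-node dominates only a proper subset, so no lower node suffices.
Spreading X-node from /p'/ overwrites each of those terminals with /p'/'s values, yielding exactly [b].
[constricted glottis], [voice] stay as in /ʒ/ although /p'/ differs there, so no node dominating them spread; among the remaining candidates X-node is the lowest that derives the output.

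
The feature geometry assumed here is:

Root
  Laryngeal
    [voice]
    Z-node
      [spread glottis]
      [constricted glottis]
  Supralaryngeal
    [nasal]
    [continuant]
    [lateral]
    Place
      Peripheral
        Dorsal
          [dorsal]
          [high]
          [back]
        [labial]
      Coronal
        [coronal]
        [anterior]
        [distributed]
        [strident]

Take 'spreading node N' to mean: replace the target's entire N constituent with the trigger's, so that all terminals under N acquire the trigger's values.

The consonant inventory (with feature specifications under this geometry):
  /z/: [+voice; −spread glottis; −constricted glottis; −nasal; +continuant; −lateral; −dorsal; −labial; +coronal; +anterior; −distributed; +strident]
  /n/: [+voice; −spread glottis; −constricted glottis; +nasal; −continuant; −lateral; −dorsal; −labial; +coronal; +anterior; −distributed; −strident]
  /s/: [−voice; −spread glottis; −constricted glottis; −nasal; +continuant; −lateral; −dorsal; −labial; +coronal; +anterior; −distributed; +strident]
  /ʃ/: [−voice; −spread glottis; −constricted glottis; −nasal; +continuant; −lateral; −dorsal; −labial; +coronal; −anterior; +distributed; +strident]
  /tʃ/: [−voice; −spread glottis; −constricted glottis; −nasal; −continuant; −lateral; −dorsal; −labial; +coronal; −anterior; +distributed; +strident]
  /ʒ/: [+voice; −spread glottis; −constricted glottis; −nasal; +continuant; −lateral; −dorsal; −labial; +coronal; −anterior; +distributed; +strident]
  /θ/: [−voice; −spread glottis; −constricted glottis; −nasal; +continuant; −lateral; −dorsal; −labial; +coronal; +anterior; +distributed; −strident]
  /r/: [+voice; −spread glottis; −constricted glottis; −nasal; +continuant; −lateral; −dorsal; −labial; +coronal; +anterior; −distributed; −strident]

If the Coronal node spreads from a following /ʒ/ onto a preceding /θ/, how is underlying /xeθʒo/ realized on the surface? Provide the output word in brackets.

Terminals under Coronal in this geometry: [coronal], [anterior], [distributed], [strident].
The target acquires /ʒ/'s values for everything under Coronal — [+coronal], [−anterior], [+distributed], [+strident] — while keeping its own [voice], [spread glottis], [constricted glottis], ….
This feature bundle is that of [ʃ], so /xeθʒo/ surfaces as [xeʃʒo].

[xeʃʒo]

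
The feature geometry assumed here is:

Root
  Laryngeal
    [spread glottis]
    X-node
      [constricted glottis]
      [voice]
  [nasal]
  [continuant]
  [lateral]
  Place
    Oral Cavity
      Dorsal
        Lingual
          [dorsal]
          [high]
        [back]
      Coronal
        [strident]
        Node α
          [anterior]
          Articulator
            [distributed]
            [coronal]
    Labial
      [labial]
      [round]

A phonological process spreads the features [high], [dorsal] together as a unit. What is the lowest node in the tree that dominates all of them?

Lingual

[high] is immediately dominated by Lingual.
[dorsal] is immediately dominated by Lingual.
These paths first converge at Lingual; no daughter of Lingual dominates all 2 features, so Lingual is the minimal constituent.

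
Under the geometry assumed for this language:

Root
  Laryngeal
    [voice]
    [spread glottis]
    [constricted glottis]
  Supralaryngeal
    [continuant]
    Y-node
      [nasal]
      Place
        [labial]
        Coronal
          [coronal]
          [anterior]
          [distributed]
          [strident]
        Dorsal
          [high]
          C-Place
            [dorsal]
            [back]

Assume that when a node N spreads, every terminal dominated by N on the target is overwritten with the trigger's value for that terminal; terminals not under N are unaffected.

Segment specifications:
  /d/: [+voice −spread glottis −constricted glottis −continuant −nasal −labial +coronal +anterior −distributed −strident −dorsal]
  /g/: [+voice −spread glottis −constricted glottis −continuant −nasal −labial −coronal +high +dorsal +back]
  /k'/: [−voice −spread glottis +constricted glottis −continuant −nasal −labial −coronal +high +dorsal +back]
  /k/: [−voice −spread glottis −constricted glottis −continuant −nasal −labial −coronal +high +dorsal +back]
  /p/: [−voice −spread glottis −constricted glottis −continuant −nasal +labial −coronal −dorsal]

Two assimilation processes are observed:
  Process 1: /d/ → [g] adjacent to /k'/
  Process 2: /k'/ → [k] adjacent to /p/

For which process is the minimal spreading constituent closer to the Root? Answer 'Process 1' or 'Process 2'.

Process 2

In Process 1, [coronal], [anterior], [distributed], [strident], [dorsal], [high], [back] change, so the minimal spreading node is Place at depth 3.
In Process 2, [constricted glottis] changes, so the minimal spreading node is [constricted glottis] at depth 2.
Depth 2 < depth 3; Process 2 involves the structurally higher constituent [constricted glottis].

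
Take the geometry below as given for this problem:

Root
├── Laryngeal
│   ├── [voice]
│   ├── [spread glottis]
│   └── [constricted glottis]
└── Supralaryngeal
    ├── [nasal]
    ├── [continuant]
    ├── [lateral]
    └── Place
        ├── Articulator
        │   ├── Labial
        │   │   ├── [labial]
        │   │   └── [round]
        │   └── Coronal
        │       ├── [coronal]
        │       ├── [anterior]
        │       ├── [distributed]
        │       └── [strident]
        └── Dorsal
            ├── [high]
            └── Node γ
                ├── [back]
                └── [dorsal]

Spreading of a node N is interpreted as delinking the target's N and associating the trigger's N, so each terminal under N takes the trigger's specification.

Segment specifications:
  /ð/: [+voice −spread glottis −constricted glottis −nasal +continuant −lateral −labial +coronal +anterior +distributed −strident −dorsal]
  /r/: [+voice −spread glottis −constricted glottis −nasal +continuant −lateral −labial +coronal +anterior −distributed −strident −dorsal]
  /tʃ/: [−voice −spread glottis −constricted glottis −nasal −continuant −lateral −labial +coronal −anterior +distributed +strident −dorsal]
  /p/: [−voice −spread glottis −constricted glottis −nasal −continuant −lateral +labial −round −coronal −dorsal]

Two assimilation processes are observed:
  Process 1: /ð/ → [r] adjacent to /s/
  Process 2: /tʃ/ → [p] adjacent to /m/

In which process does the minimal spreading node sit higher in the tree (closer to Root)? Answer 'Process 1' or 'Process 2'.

Process 2

Process 1: the feature that changes is [distributed]; the minimal node is [distributed] (depth 5).
In Process 2, [labial], [round], [coronal], [anterior], [distributed], [strident] change, so the minimal spreading node is Articulator at depth 3.
Articulator (depth 3) sits above [distributed] (depth 5), making Process 2 the one with the higher spreading node.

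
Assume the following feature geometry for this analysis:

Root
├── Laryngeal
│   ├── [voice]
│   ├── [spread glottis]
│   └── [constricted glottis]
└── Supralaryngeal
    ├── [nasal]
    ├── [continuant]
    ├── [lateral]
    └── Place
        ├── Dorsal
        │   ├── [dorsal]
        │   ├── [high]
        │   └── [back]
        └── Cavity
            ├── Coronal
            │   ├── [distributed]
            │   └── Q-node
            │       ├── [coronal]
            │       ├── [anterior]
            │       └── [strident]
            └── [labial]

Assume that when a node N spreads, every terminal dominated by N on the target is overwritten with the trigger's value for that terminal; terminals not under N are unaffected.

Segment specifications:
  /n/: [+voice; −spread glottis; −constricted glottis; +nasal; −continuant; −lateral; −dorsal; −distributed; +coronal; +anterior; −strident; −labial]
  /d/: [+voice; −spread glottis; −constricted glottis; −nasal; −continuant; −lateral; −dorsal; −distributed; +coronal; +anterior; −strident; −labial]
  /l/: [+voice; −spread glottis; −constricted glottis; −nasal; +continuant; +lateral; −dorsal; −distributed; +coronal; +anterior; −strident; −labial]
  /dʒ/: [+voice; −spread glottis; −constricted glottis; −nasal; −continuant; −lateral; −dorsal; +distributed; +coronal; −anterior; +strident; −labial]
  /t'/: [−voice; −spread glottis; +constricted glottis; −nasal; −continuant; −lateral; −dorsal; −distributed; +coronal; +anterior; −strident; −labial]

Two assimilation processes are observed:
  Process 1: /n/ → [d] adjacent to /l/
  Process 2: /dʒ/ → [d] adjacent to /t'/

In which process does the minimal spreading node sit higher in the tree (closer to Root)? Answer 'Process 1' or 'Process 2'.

Process 1

Process 1: the feature that changes is [nasal]; the minimal node is [nasal] (depth 2).
Process 2 alters [anterior], [distributed], [strident]; the lowest common ancestor is Coronal (depth 4 from Root).
[nasal] (depth 2) sits above Coronal (depth 4), making Process 1 the one with the higher spreading node.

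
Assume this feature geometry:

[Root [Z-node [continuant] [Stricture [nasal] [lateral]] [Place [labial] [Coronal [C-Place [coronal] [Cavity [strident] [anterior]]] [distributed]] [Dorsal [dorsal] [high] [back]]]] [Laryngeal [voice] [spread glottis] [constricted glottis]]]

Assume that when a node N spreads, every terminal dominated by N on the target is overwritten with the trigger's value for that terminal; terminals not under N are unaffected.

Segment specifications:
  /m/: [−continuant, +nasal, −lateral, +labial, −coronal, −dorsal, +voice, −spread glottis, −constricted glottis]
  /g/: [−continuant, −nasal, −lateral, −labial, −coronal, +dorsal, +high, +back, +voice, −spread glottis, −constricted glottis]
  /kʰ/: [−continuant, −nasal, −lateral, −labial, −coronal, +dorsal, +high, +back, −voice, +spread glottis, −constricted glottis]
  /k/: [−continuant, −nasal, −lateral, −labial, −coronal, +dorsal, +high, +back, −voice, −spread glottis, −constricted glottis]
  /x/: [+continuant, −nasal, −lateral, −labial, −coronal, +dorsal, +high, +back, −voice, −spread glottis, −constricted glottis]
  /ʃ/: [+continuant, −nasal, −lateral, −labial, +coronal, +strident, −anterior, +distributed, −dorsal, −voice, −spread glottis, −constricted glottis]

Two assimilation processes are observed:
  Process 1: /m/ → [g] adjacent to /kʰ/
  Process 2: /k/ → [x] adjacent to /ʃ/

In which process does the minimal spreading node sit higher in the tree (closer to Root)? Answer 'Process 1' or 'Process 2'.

Process 1

Process 1 alters [nasal], [labial], [dorsal], [high], [back]; the lowest common ancestor is Z-node (depth 1 from Root).
In Process 2, [continuant] changes, so the minimal spreading node is [continuant] at depth 2.
Z-node is closer to Root than [continuant], so Process 1 spreads the higher node.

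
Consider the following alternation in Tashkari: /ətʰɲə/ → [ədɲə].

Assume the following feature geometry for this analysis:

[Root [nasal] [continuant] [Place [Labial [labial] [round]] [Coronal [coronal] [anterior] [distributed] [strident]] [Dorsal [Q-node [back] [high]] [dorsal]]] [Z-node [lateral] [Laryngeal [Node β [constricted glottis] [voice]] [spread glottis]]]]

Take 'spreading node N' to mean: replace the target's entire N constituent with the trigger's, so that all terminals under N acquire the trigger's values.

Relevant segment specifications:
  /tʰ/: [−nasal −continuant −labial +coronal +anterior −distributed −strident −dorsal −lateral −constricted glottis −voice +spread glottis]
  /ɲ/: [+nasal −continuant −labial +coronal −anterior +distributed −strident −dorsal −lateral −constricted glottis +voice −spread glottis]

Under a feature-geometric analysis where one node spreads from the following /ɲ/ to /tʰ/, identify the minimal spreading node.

Comparing /tʰ/ with its surface form [d], the features that change are [voice], [spread glottis].
Tracing each changed feature up the tree, the paths first meet at Laryngeal; any lower node misses at least one of them.
If Laryngeal spreads, every terminal under it takes /ɲ/'s value, producing [d] as observed.
Features on which the two segments disagree outside Laryngeal, such as [distributed], [nasal], are unchanged — nothing dominating them spread, and Laryngeal is the minimal sufficient constituent.

Laryngeal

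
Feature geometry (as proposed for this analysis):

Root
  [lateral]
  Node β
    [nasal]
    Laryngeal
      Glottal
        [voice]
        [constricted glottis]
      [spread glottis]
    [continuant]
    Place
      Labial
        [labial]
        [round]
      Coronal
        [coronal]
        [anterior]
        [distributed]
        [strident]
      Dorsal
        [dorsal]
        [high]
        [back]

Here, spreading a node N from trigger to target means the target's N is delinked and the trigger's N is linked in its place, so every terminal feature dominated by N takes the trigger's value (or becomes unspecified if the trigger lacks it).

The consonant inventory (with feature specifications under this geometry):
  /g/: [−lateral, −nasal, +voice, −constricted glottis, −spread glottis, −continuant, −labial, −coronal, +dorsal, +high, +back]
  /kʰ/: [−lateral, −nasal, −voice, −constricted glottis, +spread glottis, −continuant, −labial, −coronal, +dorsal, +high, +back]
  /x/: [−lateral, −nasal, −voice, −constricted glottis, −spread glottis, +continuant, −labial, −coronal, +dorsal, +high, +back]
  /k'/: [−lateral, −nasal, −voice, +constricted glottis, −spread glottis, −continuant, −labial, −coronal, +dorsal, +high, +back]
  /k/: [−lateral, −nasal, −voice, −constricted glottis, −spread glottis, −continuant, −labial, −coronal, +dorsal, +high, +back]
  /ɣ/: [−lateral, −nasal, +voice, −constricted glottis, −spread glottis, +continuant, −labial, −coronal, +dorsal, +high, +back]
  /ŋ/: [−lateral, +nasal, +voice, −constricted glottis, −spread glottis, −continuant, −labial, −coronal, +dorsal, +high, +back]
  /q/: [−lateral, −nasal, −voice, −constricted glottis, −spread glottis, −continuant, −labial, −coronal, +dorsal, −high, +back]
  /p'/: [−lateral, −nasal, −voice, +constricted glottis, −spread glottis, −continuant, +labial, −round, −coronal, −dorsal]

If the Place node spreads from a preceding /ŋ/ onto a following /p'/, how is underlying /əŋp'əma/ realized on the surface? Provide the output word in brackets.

[əŋk'əma]

Place immediately or transitively dominates [labial], [round], [coronal], [anterior], [distributed], [strident], [dorsal], [high], [back].
The target acquires /ŋ/'s values for everything under Place — [−labial], [−coronal], [+dorsal], [+high], [+back] — while keeping its own [lateral], [nasal], [voice], ….
Among the inventory, only /k'/ has exactly this specification, giving the surface form [əŋk'əma].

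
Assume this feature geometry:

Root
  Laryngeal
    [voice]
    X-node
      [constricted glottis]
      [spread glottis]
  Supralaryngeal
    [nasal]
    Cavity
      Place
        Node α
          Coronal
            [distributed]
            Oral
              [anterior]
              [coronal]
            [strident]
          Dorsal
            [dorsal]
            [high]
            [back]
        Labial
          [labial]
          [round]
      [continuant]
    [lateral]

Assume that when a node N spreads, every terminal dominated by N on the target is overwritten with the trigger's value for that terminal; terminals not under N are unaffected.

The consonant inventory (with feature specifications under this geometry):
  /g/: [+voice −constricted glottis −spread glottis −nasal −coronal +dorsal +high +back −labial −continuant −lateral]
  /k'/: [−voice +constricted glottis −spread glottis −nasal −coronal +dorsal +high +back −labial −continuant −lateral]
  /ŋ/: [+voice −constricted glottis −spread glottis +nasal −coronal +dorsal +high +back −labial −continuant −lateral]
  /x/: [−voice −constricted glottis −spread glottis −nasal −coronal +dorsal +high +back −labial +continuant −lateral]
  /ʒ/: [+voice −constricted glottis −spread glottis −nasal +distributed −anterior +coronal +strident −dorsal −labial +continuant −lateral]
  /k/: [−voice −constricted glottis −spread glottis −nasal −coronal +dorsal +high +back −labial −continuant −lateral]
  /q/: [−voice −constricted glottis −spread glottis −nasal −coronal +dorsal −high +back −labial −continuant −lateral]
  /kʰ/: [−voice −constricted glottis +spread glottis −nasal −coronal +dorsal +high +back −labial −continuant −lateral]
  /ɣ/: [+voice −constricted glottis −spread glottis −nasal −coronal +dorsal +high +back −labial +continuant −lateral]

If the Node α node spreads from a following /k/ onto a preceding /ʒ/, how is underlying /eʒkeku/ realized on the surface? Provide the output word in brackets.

[eɣkeku]

Node α immediately or transitively dominates [distributed], [anterior], [coronal], [strident], [dorsal], [high], [back].
After delinking /ʒ/'s Node α and linking /k/'s, the affected terminals become [−coronal], [+dorsal], [+high], [+back]; [voice], [constricted glottis], [spread glottis], … (outside Node α) are retained from /ʒ/.
Among the inventory, only /ɣ/ has exactly this specification, giving the surface form [eɣkeku].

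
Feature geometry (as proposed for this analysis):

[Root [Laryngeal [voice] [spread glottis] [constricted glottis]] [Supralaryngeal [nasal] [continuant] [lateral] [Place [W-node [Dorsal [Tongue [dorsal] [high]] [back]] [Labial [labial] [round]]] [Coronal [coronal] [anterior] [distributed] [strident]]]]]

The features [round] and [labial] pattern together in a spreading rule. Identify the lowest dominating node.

Labial

[round]: Root ▹ Supralaryngeal ▹ Place ▹ W-node ▹ Labial ▹ [round].
[labial] lies under Labial (below Supralaryngeal).
These paths first converge at Labial; no daughter of Labial dominates all 2 features, so Labial is the minimal constituent.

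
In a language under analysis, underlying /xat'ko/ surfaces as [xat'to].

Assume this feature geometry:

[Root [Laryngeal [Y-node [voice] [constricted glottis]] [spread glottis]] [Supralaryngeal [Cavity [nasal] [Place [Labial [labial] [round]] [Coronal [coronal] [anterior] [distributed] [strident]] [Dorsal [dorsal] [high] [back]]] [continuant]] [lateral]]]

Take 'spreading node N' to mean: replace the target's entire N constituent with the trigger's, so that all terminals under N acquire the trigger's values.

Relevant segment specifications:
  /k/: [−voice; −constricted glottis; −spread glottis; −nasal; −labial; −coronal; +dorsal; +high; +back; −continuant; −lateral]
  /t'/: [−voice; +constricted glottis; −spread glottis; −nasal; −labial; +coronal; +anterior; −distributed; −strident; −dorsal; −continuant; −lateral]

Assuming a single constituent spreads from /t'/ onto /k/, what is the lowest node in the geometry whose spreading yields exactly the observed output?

Place

The alternation /k/ → [t] changes [coronal], [anterior], [distributed], [strident], [dorsal], [high], [back] and nothing else.
In this geometry the lowest node dominating all of them is Place: every daughter of Place dominates only a proper subset, so no lower node suffices.
If Place spreads, every terminal under it takes /t'/'s value, producing [t] as observed.
[constricted glottis], a feature on which the two segments disagree outside Place, is unchanged — nothing dominating it spread, and Place is the minimal sufficient constituent.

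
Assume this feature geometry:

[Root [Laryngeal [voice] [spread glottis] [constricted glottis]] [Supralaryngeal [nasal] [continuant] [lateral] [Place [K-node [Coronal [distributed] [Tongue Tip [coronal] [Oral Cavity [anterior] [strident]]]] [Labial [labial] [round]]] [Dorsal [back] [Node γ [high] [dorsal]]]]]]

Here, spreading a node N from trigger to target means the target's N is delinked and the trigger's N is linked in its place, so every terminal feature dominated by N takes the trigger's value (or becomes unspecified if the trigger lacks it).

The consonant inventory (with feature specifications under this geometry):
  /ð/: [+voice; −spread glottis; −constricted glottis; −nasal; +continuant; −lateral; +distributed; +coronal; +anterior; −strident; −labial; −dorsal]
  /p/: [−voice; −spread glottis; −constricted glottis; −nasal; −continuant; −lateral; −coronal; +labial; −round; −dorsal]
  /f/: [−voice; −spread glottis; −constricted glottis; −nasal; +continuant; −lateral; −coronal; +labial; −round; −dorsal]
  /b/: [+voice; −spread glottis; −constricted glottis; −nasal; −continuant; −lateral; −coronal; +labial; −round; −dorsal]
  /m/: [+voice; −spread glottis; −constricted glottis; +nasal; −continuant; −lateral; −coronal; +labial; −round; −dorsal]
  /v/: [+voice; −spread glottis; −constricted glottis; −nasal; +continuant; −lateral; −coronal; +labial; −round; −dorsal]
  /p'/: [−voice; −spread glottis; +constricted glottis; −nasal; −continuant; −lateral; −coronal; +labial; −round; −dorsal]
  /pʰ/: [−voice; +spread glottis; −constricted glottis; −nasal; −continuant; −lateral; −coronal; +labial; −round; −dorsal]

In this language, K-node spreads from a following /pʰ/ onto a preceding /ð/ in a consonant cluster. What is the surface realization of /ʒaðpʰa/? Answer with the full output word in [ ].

[ʒavpʰa]

The K-node node dominates the terminals [distributed], [coronal], [anterior], [strident], [labial], [round].
Spreading K-node from /pʰ/ onto /ð/ replaces those values with /pʰ/'s: [−coronal], [+labial], [−round]. Features outside K-node ([voice], [spread glottis], [constricted glottis], …) stay as in /ð/.
The resulting bundle matches /v/ in the inventory; substituting it for /ð/ gives [ʒavpʰa].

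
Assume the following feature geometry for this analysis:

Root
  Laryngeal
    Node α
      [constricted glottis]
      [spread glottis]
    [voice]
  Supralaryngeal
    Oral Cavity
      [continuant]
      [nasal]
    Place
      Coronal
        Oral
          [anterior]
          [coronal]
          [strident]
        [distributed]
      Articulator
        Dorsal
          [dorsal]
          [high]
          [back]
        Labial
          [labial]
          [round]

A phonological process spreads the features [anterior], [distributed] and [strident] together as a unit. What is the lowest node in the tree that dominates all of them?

[anterior]: Root → Supralaryngeal → Place → Coronal → Oral → [anterior].
[distributed]: Root → Supralaryngeal → Place → Coronal → [distributed].
[strident]: Root → Supralaryngeal → Place → Coronal → Oral → [strident].
These paths first converge at Coronal; no daughter of Coronal dominates all 3 features, so Coronal is the minimal constituent.

Coronal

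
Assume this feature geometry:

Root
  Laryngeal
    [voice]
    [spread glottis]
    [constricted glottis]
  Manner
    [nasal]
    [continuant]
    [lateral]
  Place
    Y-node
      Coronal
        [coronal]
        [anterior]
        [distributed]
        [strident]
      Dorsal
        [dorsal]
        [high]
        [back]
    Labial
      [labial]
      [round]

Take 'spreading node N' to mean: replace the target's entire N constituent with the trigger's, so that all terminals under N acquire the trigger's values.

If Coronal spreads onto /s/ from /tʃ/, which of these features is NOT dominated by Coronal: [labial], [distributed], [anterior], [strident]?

Under this geometry, Coronal contains [coronal], [anterior], [distributed], [strident].
[distributed], [anterior], [strident] all lie under Coronal, so they are overwritten when Coronal spreads.
But [labial] is a dependent of Labial, outside Coronal; it is therefore untouched by the spreading.

[labial]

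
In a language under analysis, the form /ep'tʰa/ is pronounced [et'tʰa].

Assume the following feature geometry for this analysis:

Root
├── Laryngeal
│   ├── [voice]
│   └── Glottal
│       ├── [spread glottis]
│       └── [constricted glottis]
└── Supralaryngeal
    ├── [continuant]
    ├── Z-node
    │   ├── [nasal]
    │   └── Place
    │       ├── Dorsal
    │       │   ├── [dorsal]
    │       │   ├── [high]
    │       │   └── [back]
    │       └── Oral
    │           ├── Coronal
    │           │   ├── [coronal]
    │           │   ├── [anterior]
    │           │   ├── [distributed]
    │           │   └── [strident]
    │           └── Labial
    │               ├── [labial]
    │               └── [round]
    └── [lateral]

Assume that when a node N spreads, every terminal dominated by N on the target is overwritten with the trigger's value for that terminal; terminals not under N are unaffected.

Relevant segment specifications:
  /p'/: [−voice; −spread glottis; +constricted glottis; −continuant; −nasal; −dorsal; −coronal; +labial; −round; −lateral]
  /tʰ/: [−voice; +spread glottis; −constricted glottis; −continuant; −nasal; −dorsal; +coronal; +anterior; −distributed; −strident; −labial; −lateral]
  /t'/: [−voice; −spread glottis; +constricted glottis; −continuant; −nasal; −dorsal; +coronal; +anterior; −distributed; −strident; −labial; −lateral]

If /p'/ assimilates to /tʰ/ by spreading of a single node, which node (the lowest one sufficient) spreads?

/p'/ and [t'] differ in [labial], [round], [coronal], [anterior], [distributed], [strident]; every other specified feature is identical.
The smallest constituent containing every changed terminal is Oral — each of its daughters lacks at least one of the affected features.
Spreading Oral from /tʰ/ overwrites each of those terminals with /tʰ/'s values, yielding exactly [t'].
Features on which the two segments disagree outside Oral, such as [constricted glottis], [spread glottis], are unchanged — nothing dominating them spread, and Oral is the minimal sufficient constituent.

Oral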